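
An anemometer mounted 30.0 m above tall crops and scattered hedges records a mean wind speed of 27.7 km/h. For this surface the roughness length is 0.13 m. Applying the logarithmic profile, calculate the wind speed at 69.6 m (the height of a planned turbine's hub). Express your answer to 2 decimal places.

Log law: V(z) ∝ ln(z/z₀), so V₂/V₁ = ln(z₂/z₀) / ln(z₁/z₀).
ln(69.6/0.13) = 6.2830, ln(30.0/0.13) = 5.4414
V₂ = 27.7 × 6.2830/5.4414 = 27.7 × 1.1547 = 31.9841 km/h

31.98 km/h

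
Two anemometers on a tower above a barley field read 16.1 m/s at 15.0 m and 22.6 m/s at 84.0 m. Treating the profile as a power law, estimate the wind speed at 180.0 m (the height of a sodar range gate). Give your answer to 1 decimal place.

26.3 m/s

First find α: α = ln(V₂/V₁)/ln(z₂/z₁) = ln(22.6/16.1)/ln(84.0/15.0) = 0.33913/1.72277 = 0.1969
Extrapolate from 84.0 m to 180.0 m: V₃ = 22.6 × (180.0/84.0)^0.1969 = 22.6 × 1.1619 = 26.2582 m/s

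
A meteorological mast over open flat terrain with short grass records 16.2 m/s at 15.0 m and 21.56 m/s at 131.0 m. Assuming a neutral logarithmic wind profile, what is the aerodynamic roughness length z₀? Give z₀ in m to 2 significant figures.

z₀ ≈ 0.021 m

Log law: V(z) ∝ ln(z/z₀). With r = V₁/V₂ = 16.2/21.56 = 0.75139,
r · ln(z₂/z₀) = ln(z₁/z₀) ⇒ ln z₀ = (ln z₁ − r·ln z₂)/(1 − r)
ln z₀ = (2.70805 − 0.75139×4.87520) / 0.24861 = -3.8419
z₀ = exp(-3.8419) = 0.02145 m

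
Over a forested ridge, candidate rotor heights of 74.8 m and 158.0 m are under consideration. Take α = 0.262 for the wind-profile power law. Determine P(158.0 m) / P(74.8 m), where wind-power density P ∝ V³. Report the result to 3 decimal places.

Speed ratio: V_B/V_A = (z_B/z_A)^α = (158.0/74.8)^0.262 = (2.1123)^0.262 = 1.21643
Power-density ratio: P_B/P_A = (V_B/V_A)³ = (1.21643)³ = 1.79994

1.800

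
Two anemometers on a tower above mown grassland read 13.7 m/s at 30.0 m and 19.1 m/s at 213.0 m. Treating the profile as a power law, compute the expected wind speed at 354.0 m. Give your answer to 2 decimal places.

20.82 m/s

First find α: α = ln(V₂/V₁)/ln(z₂/z₁) = ln(19.1/13.7)/ln(213.0/30.0) = 0.33229/1.96009 = 0.1695
Extrapolate from 213.0 m to 354.0 m: V₃ = 19.1 × (354.0/213.0)^0.1695 = 19.1 × 1.0899 = 20.8178 m/s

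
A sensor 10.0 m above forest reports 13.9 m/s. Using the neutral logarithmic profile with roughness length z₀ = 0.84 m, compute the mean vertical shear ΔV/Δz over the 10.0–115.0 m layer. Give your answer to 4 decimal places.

0.1305 m/s/m

Log law: V₂ = V₁ · ln(z₂/z₀)/ln(z₁/z₀) = 13.9 × 4.9193/2.4769 = 27.6059 m/s
ΔV/Δz = (27.6059 − 13.9)/(115.0 − 10.0) = 13.7059/105.0000 = 0.13053 m/s/m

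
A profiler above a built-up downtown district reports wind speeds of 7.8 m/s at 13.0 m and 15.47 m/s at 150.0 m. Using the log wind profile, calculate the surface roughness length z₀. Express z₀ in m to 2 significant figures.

Log law: V(z) ∝ ln(z/z₀). With r = V₁/V₂ = 7.8/15.47 = 0.50420,
r · ln(z₂/z₀) = ln(z₁/z₀) ⇒ ln z₀ = (ln z₁ − r·ln z₂)/(1 − r)
ln z₀ = (2.56495 − 0.50420×5.01064) / 0.49580 = 0.0778
z₀ = exp(0.0778) = 1.081 m

z₀ ≈ 1.1 m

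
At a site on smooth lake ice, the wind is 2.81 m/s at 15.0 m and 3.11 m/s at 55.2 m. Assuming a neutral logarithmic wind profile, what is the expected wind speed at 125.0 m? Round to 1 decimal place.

3.3 m/s

Log law: V ∝ ln(z/z₀). From the pair, with r = V₁/V₂ = 0.90354,
ln z₀ = (ln z₁ − r·ln z₂)/(1 − r) = (2.7081 − 0.90354×4.0110)/0.09646 = -9.4959 → z₀ = 0.00007516 m
V₃ = V₁ · ln(z₃/z₀)/ln(z₁/z₀) = 2.81 × 14.3242/12.2039 = 3.2982 m/s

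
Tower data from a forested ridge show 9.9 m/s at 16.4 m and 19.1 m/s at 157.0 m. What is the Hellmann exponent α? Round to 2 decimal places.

α ≈ 0.29

Power law: V₂/V₁ = (z₂/z₁)^α ⇒ α = ln(V₂/V₁) / ln(z₂/z₁)
α = ln(19.1/9.9) / ln(157.0/16.4) = ln(1.9293) / ln(9.5732)
  = 0.65715 / 2.25896 = 0.29091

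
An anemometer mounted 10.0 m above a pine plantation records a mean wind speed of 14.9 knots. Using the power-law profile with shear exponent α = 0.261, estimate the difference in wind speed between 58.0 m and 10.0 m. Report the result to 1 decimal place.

Power law: V₂ = V₁ · (z₂/z₁)^α = 14.9 × (5.8000)^0.261 = 23.5744 knots
ΔV = 23.5744 − 14.9 = 8.6744 knots

8.7 knots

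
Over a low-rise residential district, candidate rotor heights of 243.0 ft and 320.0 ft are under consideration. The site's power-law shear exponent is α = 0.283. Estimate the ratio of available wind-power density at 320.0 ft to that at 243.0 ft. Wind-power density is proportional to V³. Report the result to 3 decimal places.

1.263

Speed ratio: V_B/V_A = (z_B/z_A)^α = (320.0/243.0)^0.283 = (1.3169)^0.283 = 1.08101
Power-density ratio: P_B/P_A = (V_B/V_A)³ = (1.08101)³ = 1.26326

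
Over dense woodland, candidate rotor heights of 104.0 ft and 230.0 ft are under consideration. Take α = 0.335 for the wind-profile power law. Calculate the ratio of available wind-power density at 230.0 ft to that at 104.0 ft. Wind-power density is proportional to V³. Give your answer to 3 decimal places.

2.220

Speed ratio: V_B/V_A = (z_B/z_A)^α = (230.0/104.0)^0.335 = (2.2115)^0.335 = 1.30459
Power-density ratio: P_B/P_A = (V_B/V_A)³ = (1.30459)³ = 2.22033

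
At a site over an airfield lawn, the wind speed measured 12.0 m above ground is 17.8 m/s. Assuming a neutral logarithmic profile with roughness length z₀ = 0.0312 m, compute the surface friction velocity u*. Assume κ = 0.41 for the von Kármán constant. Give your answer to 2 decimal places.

u* ≈ 1.23 m/s

Log law: V(z) = (u*/κ) · ln(z/z₀) ⇒ u* = κ · V / ln(z/z₀)
u* = 0.41 × 17.8 / ln(12.0/0.0312) = 0.41 × 17.8 / 5.9522
   = 7.2980 / 5.9522 = 1.2261 m/s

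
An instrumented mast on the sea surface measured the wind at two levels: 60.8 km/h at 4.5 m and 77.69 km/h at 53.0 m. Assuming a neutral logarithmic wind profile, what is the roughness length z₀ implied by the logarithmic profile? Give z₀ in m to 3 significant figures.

z₀ ≈ 0.000628 m

Log law: V(z) ∝ ln(z/z₀). With r = V₁/V₂ = 60.8/77.69 = 0.78260,
r · ln(z₂/z₀) = ln(z₁/z₀) ⇒ ln z₀ = (ln z₁ − r·ln z₂)/(1 − r)
ln z₀ = (1.50408 − 0.78260×3.97029) / 0.21740 = -7.3737
z₀ = exp(-7.3737) = 0.0006275 m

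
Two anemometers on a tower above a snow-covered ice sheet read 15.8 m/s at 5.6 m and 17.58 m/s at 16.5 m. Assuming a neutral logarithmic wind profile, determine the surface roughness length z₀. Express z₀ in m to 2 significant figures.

z₀ ≈ 0.00038 m

Log law: V(z) ∝ ln(z/z₀). With r = V₁/V₂ = 15.8/17.58 = 0.89875,
r · ln(z₂/z₀) = ln(z₁/z₀) ⇒ ln z₀ = (ln z₁ − r·ln z₂)/(1 − r)
ln z₀ = (1.72277 − 0.89875×2.80336) / 0.10125 = -7.8690
z₀ = exp(-7.8690) = 0.0003824 m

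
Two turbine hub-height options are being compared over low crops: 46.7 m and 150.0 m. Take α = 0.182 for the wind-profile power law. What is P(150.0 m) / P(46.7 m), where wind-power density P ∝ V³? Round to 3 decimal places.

1.891

Speed ratio: V_B/V_A = (z_B/z_A)^α = (150.0/46.7)^0.182 = (3.2120)^0.182 = 1.23661
Power-density ratio: P_B/P_A = (V_B/V_A)³ = (1.23661)³ = 1.89103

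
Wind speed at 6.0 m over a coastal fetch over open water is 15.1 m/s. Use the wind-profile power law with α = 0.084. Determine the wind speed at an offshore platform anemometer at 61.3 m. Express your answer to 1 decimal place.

Power-law profile: V₂ = V₁ · (z₂/z₁)^α
V₂ = 15.1 × (61.3/6.0)^0.084 = 15.1 × (10.2167)^0.084
    = 15.1 × 1.2156 = 18.3552 m/s

18.4 m/s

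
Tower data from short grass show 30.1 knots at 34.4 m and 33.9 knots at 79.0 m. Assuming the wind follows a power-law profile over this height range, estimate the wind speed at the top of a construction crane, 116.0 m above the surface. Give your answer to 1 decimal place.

35.8 knots

First find α: α = ln(V₂/V₁)/ln(z₂/z₁) = ln(33.9/30.1)/ln(79.0/34.4) = 0.11889/0.83139 = 0.1430
Extrapolate from 79.0 m to 116.0 m: V₃ = 33.9 × (116.0/79.0)^0.1430 = 33.9 × 1.0565 = 35.8143 knots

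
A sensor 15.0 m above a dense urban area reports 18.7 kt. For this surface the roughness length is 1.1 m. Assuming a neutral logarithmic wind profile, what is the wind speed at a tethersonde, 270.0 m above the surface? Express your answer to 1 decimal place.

Log law: V(z) ∝ ln(z/z₀), so V₂/V₁ = ln(z₂/z₀) / ln(z₁/z₀).
ln(270.0/1.1) = 5.5031, ln(15.0/1.1) = 2.6127
V₂ = 18.7 × 5.5031/2.6127 = 18.7 × 2.1063 = 39.3871 kt

39.4 kt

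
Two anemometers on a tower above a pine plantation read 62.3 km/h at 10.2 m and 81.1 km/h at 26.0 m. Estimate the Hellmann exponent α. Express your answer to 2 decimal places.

Power law: V₂/V₁ = (z₂/z₁)^α ⇒ α = ln(V₂/V₁) / ln(z₂/z₁)
α = ln(81.1/62.3) / ln(26.0/10.2) = ln(1.3018) / ln(2.5490)
  = 0.26372 / 0.93571 = 0.28184

α ≈ 0.28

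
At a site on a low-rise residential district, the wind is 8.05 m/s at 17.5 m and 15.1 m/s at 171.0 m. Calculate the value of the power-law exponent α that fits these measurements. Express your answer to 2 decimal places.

Power law: V₂/V₁ = (z₂/z₁)^α ⇒ α = ln(V₂/V₁) / ln(z₂/z₁)
α = ln(15.1/8.05) / ln(171.0/17.5) = ln(1.8758) / ln(9.7714)
  = 0.62902 / 2.27946 = 0.27595

α ≈ 0.28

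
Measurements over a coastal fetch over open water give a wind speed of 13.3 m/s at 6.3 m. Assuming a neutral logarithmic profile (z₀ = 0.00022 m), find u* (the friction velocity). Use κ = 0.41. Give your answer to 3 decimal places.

u* ≈ 0.531 m/s

Log law: V(z) = (u*/κ) · ln(z/z₀) ⇒ u* = κ · V / ln(z/z₀)
u* = 0.41 × 13.3 / ln(6.3/0.00022) = 0.41 × 13.3 / 10.2624
   = 5.4530 / 10.2624 = 0.5314 m/s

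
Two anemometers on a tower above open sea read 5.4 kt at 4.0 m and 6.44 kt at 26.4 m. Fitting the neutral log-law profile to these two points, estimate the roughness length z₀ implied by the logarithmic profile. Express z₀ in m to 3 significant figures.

Log law: V(z) ∝ ln(z/z₀). With r = V₁/V₂ = 5.4/6.44 = 0.83851,
r · ln(z₂/z₀) = ln(z₁/z₀) ⇒ ln z₀ = (ln z₁ − r·ln z₂)/(1 − r)
ln z₀ = (1.38629 − 0.83851×3.27336) / 0.16149 = -8.4120
z₀ = exp(-8.4120) = 0.0002222 m

z₀ ≈ 0.000222 m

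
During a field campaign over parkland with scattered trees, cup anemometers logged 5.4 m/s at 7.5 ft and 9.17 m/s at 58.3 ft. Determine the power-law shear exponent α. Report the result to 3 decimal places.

α ≈ 0.258

Power law: V₂/V₁ = (z₂/z₁)^α ⇒ α = ln(V₂/V₁) / ln(z₂/z₁)
α = ln(9.17/5.4) / ln(58.3/7.5) = ln(1.6981) / ln(7.7733)
  = 0.52954 / 2.05070 = 0.25822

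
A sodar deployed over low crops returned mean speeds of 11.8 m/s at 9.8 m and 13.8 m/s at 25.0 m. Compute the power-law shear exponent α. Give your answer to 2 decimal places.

Power law: V₂/V₁ = (z₂/z₁)^α ⇒ α = ln(V₂/V₁) / ln(z₂/z₁)
α = ln(13.8/11.8) / ln(25.0/9.8) = ln(1.1695) / ln(2.5510)
  = 0.15657 / 0.93649 = 0.16719

α ≈ 0.17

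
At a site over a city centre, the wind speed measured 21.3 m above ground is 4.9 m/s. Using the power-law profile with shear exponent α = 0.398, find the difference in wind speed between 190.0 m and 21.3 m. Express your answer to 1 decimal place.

Power law: V₂ = V₁ · (z₂/z₁)^α = 4.9 × (8.9202)^0.398 = 11.7070 m/s
ΔV = 11.7070 − 4.9 = 6.8070 m/s

6.8 m/s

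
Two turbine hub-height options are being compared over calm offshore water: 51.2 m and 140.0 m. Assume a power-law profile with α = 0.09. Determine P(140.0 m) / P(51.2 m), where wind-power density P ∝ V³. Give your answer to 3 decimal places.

Speed ratio: V_B/V_A = (z_B/z_A)^α = (140.0/51.2)^0.09 = (2.7344)^0.09 = 1.09476
Power-density ratio: P_B/P_A = (V_B/V_A)³ = (1.09476)³ = 1.31205

1.312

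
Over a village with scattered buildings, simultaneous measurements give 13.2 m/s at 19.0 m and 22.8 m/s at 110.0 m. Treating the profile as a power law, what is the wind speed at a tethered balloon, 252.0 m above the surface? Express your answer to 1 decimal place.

29.5 m/s

First find α: α = ln(V₂/V₁)/ln(z₂/z₁) = ln(22.8/13.2)/ln(110.0/19.0) = 0.54654/1.75604 = 0.3112
Extrapolate from 110.0 m to 252.0 m: V₃ = 22.8 × (252.0/110.0)^0.3112 = 22.8 × 1.2943 = 29.5109 m/s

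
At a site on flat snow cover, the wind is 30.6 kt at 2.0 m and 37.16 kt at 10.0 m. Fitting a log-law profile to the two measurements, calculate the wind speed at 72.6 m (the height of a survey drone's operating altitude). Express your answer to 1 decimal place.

Log law: V ∝ ln(z/z₀). From the pair, with r = V₁/V₂ = 0.82347,
ln z₀ = (ln z₁ − r·ln z₂)/(1 − r) = (0.6931 − 0.82347×2.3026)/0.17653 = -6.8143 → z₀ = 0.001098 m
V₃ = V₁ · ln(z₃/z₀)/ln(z₁/z₀) = 30.6 × 11.0993/7.5074 = 45.2401 kt

45.2 kt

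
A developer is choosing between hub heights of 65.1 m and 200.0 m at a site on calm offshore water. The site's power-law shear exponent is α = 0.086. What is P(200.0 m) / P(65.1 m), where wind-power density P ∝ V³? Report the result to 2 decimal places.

1.34

Speed ratio: V_B/V_A = (z_B/z_A)^α = (200.0/65.1)^0.086 = (3.0722)^0.086 = 1.10134
Power-density ratio: P_B/P_A = (V_B/V_A)³ = (1.10134)³ = 1.33586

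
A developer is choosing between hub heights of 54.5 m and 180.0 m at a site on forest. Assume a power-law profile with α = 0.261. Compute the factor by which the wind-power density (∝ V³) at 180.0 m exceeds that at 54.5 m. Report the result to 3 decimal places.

Speed ratio: V_B/V_A = (z_B/z_A)^α = (180.0/54.5)^0.261 = (3.3028)^0.261 = 1.36592
Power-density ratio: P_B/P_A = (V_B/V_A)³ = (1.36592)³ = 2.54847

2.548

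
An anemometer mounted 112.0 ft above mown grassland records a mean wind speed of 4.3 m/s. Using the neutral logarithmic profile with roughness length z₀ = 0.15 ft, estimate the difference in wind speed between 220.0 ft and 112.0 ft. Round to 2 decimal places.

0.44 m/s

Log law: V₂ = V₁ · ln(z₂/z₀)/ln(z₁/z₀) = 4.3 × 7.2907/6.6156 = 4.7388 m/s
ΔV = 4.7388 − 4.3 = 0.4388 m/s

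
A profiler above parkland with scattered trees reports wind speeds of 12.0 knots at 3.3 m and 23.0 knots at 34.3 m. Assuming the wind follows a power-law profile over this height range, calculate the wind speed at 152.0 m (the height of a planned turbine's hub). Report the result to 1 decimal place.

First find α: α = ln(V₂/V₁)/ln(z₂/z₁) = ln(23.0/12.0)/ln(34.3/3.3) = 0.65059/2.34122 = 0.2779
Extrapolate from 34.3 m to 152.0 m: V₃ = 23.0 × (152.0/34.3)^0.2779 = 23.0 × 1.5124 = 34.7851 knots

34.8 knots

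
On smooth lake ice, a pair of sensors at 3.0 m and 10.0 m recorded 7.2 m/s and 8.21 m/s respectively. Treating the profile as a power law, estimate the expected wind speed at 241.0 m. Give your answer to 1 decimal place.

First find α: α = ln(V₂/V₁)/ln(z₂/z₁) = ln(8.21/7.2)/ln(10.0/3.0) = 0.13127/1.20397 = 0.1090
Extrapolate from 10.0 m to 241.0 m: V₃ = 8.21 × (241.0/10.0)^0.1090 = 8.21 × 1.4148 = 11.6152 m/s

11.6 m/s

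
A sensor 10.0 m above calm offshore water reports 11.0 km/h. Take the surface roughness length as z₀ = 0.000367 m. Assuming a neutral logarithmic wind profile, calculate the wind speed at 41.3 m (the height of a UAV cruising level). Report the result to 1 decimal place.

Log law: V(z) ∝ ln(z/z₀), so V₂/V₁ = ln(z₂/z₀) / ln(z₁/z₀).
ln(41.3/0.000367) = 11.6310, ln(10.0/0.000367) = 10.2127
V₂ = 11.0 × 11.6310/10.2127 = 11.0 × 1.1389 = 12.5276 km/h

12.5 km/h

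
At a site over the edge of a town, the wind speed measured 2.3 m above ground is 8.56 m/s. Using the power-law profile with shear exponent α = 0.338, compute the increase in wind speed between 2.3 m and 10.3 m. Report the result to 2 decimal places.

5.65 m/s

Power law: V₂ = V₁ · (z₂/z₁)^α = 8.56 × (4.4783)^0.338 = 14.2085 m/s
ΔV = 14.2085 − 8.56 = 5.6485 m/s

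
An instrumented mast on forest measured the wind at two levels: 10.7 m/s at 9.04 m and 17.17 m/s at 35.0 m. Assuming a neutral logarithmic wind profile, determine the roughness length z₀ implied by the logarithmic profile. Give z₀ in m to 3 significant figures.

Log law: V(z) ∝ ln(z/z₀). With r = V₁/V₂ = 10.7/17.17 = 0.62318,
r · ln(z₂/z₀) = ln(z₁/z₀) ⇒ ln z₀ = (ln z₁ − r·ln z₂)/(1 − r)
ln z₀ = (2.20166 − 0.62318×3.55535) / 0.37682 = -0.0371
z₀ = exp(-0.0371) = 0.9636 m

z₀ ≈ 0.964 m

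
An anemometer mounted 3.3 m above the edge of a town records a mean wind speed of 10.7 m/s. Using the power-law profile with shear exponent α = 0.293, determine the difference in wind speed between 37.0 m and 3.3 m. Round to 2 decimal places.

11.02 m/s

Power law: V₂ = V₁ · (z₂/z₁)^α = 10.7 × (11.2121)^0.293 = 21.7241 m/s
ΔV = 21.7241 − 10.7 = 11.0241 m/s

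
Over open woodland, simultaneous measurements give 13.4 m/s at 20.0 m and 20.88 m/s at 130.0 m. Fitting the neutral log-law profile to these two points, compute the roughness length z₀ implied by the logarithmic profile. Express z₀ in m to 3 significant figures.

z₀ ≈ 0.699 m

Log law: V(z) ∝ ln(z/z₀). With r = V₁/V₂ = 13.4/20.88 = 0.64176,
r · ln(z₂/z₀) = ln(z₁/z₀) ⇒ ln z₀ = (ln z₁ − r·ln z₂)/(1 − r)
ln z₀ = (2.99573 − 0.64176×4.86753) / 0.35824 = -0.3575
z₀ = exp(-0.3575) = 0.6994 m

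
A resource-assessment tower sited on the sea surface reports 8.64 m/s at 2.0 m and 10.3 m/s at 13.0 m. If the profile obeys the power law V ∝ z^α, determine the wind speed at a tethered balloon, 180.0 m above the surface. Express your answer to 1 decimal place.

First find α: α = ln(V₂/V₁)/ln(z₂/z₁) = ln(10.3/8.64)/ln(13.0/2.0) = 0.17574/1.87180 = 0.0939
Extrapolate from 13.0 m to 180.0 m: V₃ = 10.3 × (180.0/13.0)^0.0939 = 10.3 × 1.2798 = 13.1824 m/s

13.2 m/s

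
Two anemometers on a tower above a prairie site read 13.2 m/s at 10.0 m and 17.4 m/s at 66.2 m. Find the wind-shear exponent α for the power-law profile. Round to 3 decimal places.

α ≈ 0.146

Power law: V₂/V₁ = (z₂/z₁)^α ⇒ α = ln(V₂/V₁) / ln(z₂/z₁)
α = ln(17.4/13.2) / ln(66.2/10.0) = ln(1.3182) / ln(6.6200)
  = 0.27625 / 1.89010 = 0.14616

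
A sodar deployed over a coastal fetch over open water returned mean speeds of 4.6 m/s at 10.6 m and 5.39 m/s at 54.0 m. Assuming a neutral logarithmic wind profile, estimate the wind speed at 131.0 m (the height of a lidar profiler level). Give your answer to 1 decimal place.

Log law: V ∝ ln(z/z₀). From the pair, with r = V₁/V₂ = 0.85343,
ln z₀ = (ln z₁ − r·ln z₂)/(1 − r) = (2.3609 − 0.85343×3.9890)/0.14657 = -7.1194 → z₀ = 0.0008093 m
V₃ = V₁ · ln(z₃/z₀)/ln(z₁/z₀) = 4.6 × 11.9946/9.4803 = 5.8200 m/s

5.8 m/s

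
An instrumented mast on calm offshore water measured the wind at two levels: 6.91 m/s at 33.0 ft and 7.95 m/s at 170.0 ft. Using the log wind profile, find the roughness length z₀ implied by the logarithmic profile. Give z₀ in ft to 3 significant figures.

z₀ ≈ 0.000614 ft

Log law: V(z) ∝ ln(z/z₀). With r = V₁/V₂ = 6.91/7.95 = 0.86918,
r · ln(z₂/z₀) = ln(z₁/z₀) ⇒ ln z₀ = (ln z₁ − r·ln z₂)/(1 − r)
ln z₀ = (3.49651 − 0.86918×5.13580) / 0.13082 = -7.3953
z₀ = exp(-7.3953) = 0.0006141 ft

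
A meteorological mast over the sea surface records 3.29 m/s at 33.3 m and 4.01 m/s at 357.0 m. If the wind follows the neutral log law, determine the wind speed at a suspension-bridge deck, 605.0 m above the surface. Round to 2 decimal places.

4.17 m/s

Log law: V ∝ ln(z/z₀). From the pair, with r = V₁/V₂ = 0.82045,
ln z₀ = (ln z₁ − r·ln z₂)/(1 − r) = (3.5056 − 0.82045×5.8777)/0.17955 = -7.3340 → z₀ = 0.0006530 m
V₃ = V₁ · ln(z₃/z₀)/ln(z₁/z₀) = 3.29 × 13.7392/10.8395 = 4.1701 m/s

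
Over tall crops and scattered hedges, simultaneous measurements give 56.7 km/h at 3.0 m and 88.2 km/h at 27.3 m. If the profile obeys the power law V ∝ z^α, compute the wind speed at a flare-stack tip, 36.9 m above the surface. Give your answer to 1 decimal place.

First find α: α = ln(V₂/V₁)/ln(z₂/z₁) = ln(88.2/56.7)/ln(27.3/3.0) = 0.44183/2.20827 = 0.2001
Extrapolate from 27.3 m to 36.9 m: V₃ = 88.2 × (36.9/27.3)^0.2001 = 88.2 × 1.0621 = 93.6811 km/h

93.7 km/h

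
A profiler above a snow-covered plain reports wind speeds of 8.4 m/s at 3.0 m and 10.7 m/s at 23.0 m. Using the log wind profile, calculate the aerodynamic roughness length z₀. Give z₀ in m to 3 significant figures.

Log law: V(z) ∝ ln(z/z₀). With r = V₁/V₂ = 8.4/10.7 = 0.78505,
r · ln(z₂/z₀) = ln(z₁/z₀) ⇒ ln z₀ = (ln z₁ − r·ln z₂)/(1 − r)
ln z₀ = (1.09861 − 0.78505×3.13549) / 0.21495 = -6.3404
z₀ = exp(-6.3404) = 0.001764 m

z₀ ≈ 0.00176 m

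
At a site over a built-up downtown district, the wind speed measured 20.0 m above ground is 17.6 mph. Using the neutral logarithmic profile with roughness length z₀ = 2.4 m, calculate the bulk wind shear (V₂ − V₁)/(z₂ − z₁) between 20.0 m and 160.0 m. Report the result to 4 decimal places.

Log law: V₂ = V₁ · ln(z₂/z₀)/ln(z₁/z₀) = 17.6 × 4.1997/2.1203 = 34.8611 mph
ΔV/Δz = (34.8611 − 17.6)/(160.0 − 20.0) = 17.2611/140.0000 = 0.12329 mph/m

0.1233 mph/m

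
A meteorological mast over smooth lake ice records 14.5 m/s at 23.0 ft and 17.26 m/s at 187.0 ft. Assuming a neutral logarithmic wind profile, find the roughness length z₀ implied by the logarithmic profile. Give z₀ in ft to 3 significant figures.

Log law: V(z) ∝ ln(z/z₀). With r = V₁/V₂ = 14.5/17.26 = 0.84009,
r · ln(z₂/z₀) = ln(z₁/z₀) ⇒ ln z₀ = (ln z₁ − r·ln z₂)/(1 − r)
ln z₀ = (3.13549 − 0.84009×5.23111) / 0.15991 = -7.8741
z₀ = exp(-7.8741) = 0.0003805 ft

z₀ ≈ 0.000380 ft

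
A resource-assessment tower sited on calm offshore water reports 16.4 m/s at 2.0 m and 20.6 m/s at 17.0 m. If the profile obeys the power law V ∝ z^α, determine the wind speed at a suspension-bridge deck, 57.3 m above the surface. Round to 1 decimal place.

23.4 m/s

First find α: α = ln(V₂/V₁)/ln(z₂/z₁) = ln(20.6/16.4)/ln(17.0/2.0) = 0.22801/2.14007 = 0.1065
Extrapolate from 17.0 m to 57.3 m: V₃ = 20.6 × (57.3/17.0)^0.1065 = 20.6 × 1.1382 = 23.4472 m/s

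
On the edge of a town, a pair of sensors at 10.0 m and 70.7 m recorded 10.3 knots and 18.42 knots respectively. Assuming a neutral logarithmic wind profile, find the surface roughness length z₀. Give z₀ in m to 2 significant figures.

z₀ ≈ 0.84 m

Log law: V(z) ∝ ln(z/z₀). With r = V₁/V₂ = 10.3/18.42 = 0.55917,
r · ln(z₂/z₀) = ln(z₁/z₀) ⇒ ln z₀ = (ln z₁ − r·ln z₂)/(1 − r)
ln z₀ = (2.30259 − 0.55917×4.25845) / 0.44083 = -0.1784
z₀ = exp(-0.1784) = 0.8366 m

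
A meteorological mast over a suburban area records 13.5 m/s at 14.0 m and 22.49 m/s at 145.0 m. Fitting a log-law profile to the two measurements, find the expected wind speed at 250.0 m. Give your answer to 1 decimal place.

24.6 m/s

Log law: V ∝ ln(z/z₀). From the pair, with r = V₁/V₂ = 0.60027,
ln z₀ = (ln z₁ − r·ln z₂)/(1 − r) = (2.6391 − 0.60027×4.9767)/0.39973 = -0.8714 → z₀ = 0.4184 m
V₃ = V₁ · ln(z₃/z₀)/ln(z₁/z₀) = 13.5 × 6.3928/3.5104 = 24.5849 m/s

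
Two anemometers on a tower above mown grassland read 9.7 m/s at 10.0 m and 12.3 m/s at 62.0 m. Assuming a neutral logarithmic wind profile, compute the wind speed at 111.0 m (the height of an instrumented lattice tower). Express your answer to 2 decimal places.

Log law: V ∝ ln(z/z₀). From the pair, with r = V₁/V₂ = 0.78862,
ln z₀ = (ln z₁ − r·ln z₂)/(1 − r) = (2.3026 − 0.78862×4.1271)/0.21138 = -4.5044 → z₀ = 0.01106 m
V₃ = V₁ · ln(z₃/z₀)/ln(z₁/z₀) = 9.7 × 9.2139/6.8070 = 13.1299 m/s

13.13 m/s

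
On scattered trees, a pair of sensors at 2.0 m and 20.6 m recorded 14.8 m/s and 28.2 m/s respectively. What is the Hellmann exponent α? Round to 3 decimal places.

α ≈ 0.276

Power law: V₂/V₁ = (z₂/z₁)^α ⇒ α = ln(V₂/V₁) / ln(z₂/z₁)
α = ln(28.2/14.8) / ln(20.6/2.0) = ln(1.9054) / ln(10.3000)
  = 0.64469 / 2.33214 = 0.27644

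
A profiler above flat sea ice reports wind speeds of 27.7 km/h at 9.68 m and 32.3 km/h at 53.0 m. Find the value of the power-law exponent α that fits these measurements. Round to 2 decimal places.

Power law: V₂/V₁ = (z₂/z₁)^α ⇒ α = ln(V₂/V₁) / ln(z₂/z₁)
α = ln(32.3/27.7) / ln(53.0/9.68) = ln(1.1661) / ln(5.4752)
  = 0.15363 / 1.70023 = 0.09036

α ≈ 0.09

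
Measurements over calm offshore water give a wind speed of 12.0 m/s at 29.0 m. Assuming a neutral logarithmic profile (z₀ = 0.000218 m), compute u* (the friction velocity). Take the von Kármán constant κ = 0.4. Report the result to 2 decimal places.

Log law: V(z) = (u*/κ) · ln(z/z₀) ⇒ u* = κ · V / ln(z/z₀)
u* = 0.4 × 12.0 / ln(29.0/0.000218) = 0.4 × 12.0 / 11.7983
   = 4.8000 / 11.7983 = 0.4068 m/s

u* ≈ 0.41 m/s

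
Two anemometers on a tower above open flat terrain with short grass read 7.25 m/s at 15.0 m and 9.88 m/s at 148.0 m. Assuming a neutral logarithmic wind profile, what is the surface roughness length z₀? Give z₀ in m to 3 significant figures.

Log law: V(z) ∝ ln(z/z₀). With r = V₁/V₂ = 7.25/9.88 = 0.73381,
r · ln(z₂/z₀) = ln(z₁/z₀) ⇒ ln z₀ = (ln z₁ − r·ln z₂)/(1 − r)
ln z₀ = (2.70805 − 0.73381×4.99721) / 0.26619 = -3.6024
z₀ = exp(-3.6024) = 0.02726 m

z₀ ≈ 0.0273 m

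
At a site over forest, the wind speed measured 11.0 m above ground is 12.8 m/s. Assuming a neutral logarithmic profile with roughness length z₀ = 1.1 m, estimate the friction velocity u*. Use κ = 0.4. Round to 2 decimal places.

Log law: V(z) = (u*/κ) · ln(z/z₀) ⇒ u* = κ · V / ln(z/z₀)
u* = 0.4 × 12.8 / ln(11.0/1.1) = 0.4 × 12.8 / 2.3026
   = 5.1200 / 2.3026 = 2.2236 m/s

u* ≈ 2.22 m/s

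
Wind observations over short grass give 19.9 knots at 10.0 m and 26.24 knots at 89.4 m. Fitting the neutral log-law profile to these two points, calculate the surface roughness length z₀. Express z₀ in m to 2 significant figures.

Log law: V(z) ∝ ln(z/z₀). With r = V₁/V₂ = 19.9/26.24 = 0.75838,
r · ln(z₂/z₀) = ln(z₁/z₀) ⇒ ln z₀ = (ln z₁ − r·ln z₂)/(1 − r)
ln z₀ = (2.30259 − 0.75838×4.49312) / 0.24162 = -4.5731
z₀ = exp(-4.5731) = 0.01033 m

z₀ ≈ 0.010 m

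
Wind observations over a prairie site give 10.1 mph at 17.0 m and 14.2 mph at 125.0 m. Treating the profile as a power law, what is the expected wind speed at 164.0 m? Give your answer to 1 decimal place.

14.9 mph

First find α: α = ln(V₂/V₁)/ln(z₂/z₁) = ln(14.2/10.1)/ln(125.0/17.0) = 0.34071/1.99510 = 0.1708
Extrapolate from 125.0 m to 164.0 m: V₃ = 14.2 × (164.0/125.0)^0.1708 = 14.2 × 1.0475 = 14.8740 mph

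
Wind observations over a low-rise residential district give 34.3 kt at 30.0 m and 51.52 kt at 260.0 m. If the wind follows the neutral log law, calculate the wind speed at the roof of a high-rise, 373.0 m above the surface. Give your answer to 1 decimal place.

Log law: V ∝ ln(z/z₀). From the pair, with r = V₁/V₂ = 0.66576,
ln z₀ = (ln z₁ − r·ln z₂)/(1 − r) = (3.4012 − 0.66576×5.5607)/0.33424 = -0.9002 → z₀ = 0.4065 m
V₃ = V₁ · ln(z₃/z₀)/ln(z₁/z₀) = 34.3 × 6.8218/4.3014 = 54.3978 kt

54.4 kt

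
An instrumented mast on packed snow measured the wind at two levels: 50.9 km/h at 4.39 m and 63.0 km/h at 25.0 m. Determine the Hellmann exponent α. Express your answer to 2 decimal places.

α ≈ 0.12

Power law: V₂/V₁ = (z₂/z₁)^α ⇒ α = ln(V₂/V₁) / ln(z₂/z₁)
α = ln(63.0/50.9) / ln(25.0/4.39) = ln(1.2377) / ln(5.6948)
  = 0.21327 / 1.73955 = 0.12260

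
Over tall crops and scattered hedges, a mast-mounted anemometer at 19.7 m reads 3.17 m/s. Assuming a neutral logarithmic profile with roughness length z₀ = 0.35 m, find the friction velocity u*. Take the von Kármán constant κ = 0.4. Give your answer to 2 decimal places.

u* ≈ 0.31 m/s

Log law: V(z) = (u*/κ) · ln(z/z₀) ⇒ u* = κ · V / ln(z/z₀)
u* = 0.4 × 3.17 / ln(19.7/0.35) = 0.4 × 3.17 / 4.0304
   = 1.2680 / 4.0304 = 0.3146 m/s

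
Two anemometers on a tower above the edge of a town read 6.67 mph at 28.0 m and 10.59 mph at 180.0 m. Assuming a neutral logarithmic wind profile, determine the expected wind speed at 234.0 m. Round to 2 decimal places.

Log law: V ∝ ln(z/z₀). From the pair, with r = V₁/V₂ = 0.62984,
ln z₀ = (ln z₁ − r·ln z₂)/(1 − r) = (3.3322 − 0.62984×5.1930)/0.37016 = 0.1661 → z₀ = 1.181 m
V₃ = V₁ · ln(z₃/z₀)/ln(z₁/z₀) = 6.67 × 5.2892/3.1661 = 11.1427 mph

11.14 mph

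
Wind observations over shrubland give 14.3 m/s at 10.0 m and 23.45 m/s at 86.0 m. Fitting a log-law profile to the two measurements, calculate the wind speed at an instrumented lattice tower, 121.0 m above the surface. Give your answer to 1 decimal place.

24.9 m/s

Log law: V ∝ ln(z/z₀). From the pair, with r = V₁/V₂ = 0.60981,
ln z₀ = (ln z₁ − r·ln z₂)/(1 − r) = (2.3026 − 0.60981×4.4543)/0.39019 = -1.0603 → z₀ = 0.3464 m
V₃ = V₁ · ln(z₃/z₀)/ln(z₁/z₀) = 14.3 × 5.8561/3.3629 = 24.9019 m/s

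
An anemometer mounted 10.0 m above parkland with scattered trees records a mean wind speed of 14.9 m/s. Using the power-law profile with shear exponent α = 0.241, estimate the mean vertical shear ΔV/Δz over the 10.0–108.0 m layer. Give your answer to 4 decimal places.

0.1177 m/s/m

Power law: V₂ = V₁ · (z₂/z₁)^α = 14.9 × (10.8000)^0.241 = 26.4388 m/s
ΔV/Δz = (26.4388 − 14.9)/(108.0 − 10.0) = 11.5388/98.0000 = 0.11774 m/s/m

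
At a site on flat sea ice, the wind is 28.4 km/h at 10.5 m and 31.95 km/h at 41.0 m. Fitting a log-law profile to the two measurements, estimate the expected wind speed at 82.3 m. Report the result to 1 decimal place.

33.8 km/h

Log law: V ∝ ln(z/z₀). From the pair, with r = V₁/V₂ = 0.88889,
ln z₀ = (ln z₁ − r·ln z₂)/(1 − r) = (2.3514 − 0.88889×3.7136)/0.11111 = -8.5462 → z₀ = 0.0001943 m
V₃ = V₁ · ln(z₃/z₀)/ln(z₁/z₀) = 28.4 × 12.9566/10.8976 = 33.7659 km/h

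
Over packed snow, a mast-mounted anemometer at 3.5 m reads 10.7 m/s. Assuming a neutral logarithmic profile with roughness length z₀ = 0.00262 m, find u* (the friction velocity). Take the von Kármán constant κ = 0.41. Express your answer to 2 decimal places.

u* ≈ 0.61 m/s

Log law: V(z) = (u*/κ) · ln(z/z₀) ⇒ u* = κ · V / ln(z/z₀)
u* = 0.41 × 10.7 / ln(3.5/0.00262) = 0.41 × 10.7 / 7.1973
   = 4.3870 / 7.1973 = 0.6095 m/s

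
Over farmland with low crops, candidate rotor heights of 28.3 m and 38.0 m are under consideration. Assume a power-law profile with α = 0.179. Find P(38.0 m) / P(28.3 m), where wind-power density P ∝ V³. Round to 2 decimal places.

Speed ratio: V_B/V_A = (z_B/z_A)^α = (38.0/28.3)^0.179 = (1.3428)^0.179 = 1.05417
Power-density ratio: P_B/P_A = (V_B/V_A)³ = (1.05417)³ = 1.17148

1.17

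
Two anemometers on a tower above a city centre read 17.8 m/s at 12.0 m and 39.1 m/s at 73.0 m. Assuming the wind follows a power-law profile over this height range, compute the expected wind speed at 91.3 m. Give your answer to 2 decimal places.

First find α: α = ln(V₂/V₁)/ln(z₂/z₁) = ln(39.1/17.8)/ln(73.0/12.0) = 0.78692/1.80555 = 0.4358
Extrapolate from 73.0 m to 91.3 m: V₃ = 39.1 × (91.3/73.0)^0.4358 = 39.1 × 1.1024 = 43.1040 m/s

43.10 m/s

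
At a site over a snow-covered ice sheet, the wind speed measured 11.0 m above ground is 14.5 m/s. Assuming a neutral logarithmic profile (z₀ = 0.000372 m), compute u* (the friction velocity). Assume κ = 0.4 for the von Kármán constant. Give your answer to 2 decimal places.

Log law: V(z) = (u*/κ) · ln(z/z₀) ⇒ u* = κ · V / ln(z/z₀)
u* = 0.4 × 14.5 / ln(11.0/0.000372) = 0.4 × 14.5 / 10.2945
   = 5.8000 / 10.2945 = 0.5634 m/s

u* ≈ 0.56 m/s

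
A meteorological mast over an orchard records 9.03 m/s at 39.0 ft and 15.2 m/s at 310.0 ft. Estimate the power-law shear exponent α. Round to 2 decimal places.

Power law: V₂/V₁ = (z₂/z₁)^α ⇒ α = ln(V₂/V₁) / ln(z₂/z₁)
α = ln(15.2/9.03) / ln(310.0/39.0) = ln(1.6833) / ln(7.9487)
  = 0.52074 / 2.07301 = 0.25120

α ≈ 0.25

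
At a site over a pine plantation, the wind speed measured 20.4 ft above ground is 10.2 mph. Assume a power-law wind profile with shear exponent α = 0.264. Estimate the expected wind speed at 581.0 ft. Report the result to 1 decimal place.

Power-law profile: V₂ = V₁ · (z₂/z₁)^α
V₂ = 10.2 × (581.0/20.4)^0.264 = 10.2 × (28.4804)^0.264
    = 10.2 × 2.4210 = 24.6945 mph

24.7 mph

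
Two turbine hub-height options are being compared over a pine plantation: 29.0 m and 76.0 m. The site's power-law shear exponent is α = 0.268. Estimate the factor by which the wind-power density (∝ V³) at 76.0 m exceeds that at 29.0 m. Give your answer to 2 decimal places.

2.17

Speed ratio: V_B/V_A = (z_B/z_A)^α = (76.0/29.0)^0.268 = (2.6207)^0.268 = 1.29460
Power-density ratio: P_B/P_A = (V_B/V_A)³ = (1.29460)³ = 2.16973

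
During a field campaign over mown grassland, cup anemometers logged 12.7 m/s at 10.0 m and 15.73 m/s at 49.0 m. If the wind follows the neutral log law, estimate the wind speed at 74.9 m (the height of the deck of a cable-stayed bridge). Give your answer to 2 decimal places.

Log law: V ∝ ln(z/z₀). From the pair, with r = V₁/V₂ = 0.80737,
ln z₀ = (ln z₁ − r·ln z₂)/(1 − r) = (2.3026 − 0.80737×3.8918)/0.19263 = -4.3586 → z₀ = 0.01280 m
V₃ = V₁ · ln(z₃/z₀)/ln(z₁/z₀) = 12.7 × 8.6747/6.6612 = 16.5390 m/s

16.54 m/s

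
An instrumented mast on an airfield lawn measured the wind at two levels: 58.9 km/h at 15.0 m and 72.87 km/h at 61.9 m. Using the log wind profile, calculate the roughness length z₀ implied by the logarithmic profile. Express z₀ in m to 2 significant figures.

Log law: V(z) ∝ ln(z/z₀). With r = V₁/V₂ = 58.9/72.87 = 0.80829,
r · ln(z₂/z₀) = ln(z₁/z₀) ⇒ ln z₀ = (ln z₁ − r·ln z₂)/(1 − r)
ln z₀ = (2.70805 − 0.80829×4.12552) / 0.19171 = -3.2683
z₀ = exp(-3.2683) = 0.03807 m

z₀ ≈ 0.038 m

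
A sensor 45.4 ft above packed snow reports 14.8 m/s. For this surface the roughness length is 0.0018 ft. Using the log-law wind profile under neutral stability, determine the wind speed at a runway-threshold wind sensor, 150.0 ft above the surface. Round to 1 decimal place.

16.5 m/s

Log law: V(z) ∝ ln(z/z₀), so V₂/V₁ = ln(z₂/z₀) / ln(z₁/z₀).
ln(150.0/0.0018) = 11.3306, ln(45.4/0.0018) = 10.1355
V₂ = 14.8 × 11.3306/10.1355 = 14.8 × 1.1179 = 16.5451 m/s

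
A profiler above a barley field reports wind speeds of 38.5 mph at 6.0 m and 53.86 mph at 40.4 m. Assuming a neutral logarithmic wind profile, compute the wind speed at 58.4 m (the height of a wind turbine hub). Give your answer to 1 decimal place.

Log law: V ∝ ln(z/z₀). From the pair, with r = V₁/V₂ = 0.71482,
ln z₀ = (ln z₁ − r·ln z₂)/(1 − r) = (1.7918 − 0.71482×3.6988)/0.28518 = -2.9883 → z₀ = 0.05037 m
V₃ = V₁ · ln(z₃/z₀)/ln(z₁/z₀) = 38.5 × 7.0556/4.7801 = 56.8279 mph

56.8 mph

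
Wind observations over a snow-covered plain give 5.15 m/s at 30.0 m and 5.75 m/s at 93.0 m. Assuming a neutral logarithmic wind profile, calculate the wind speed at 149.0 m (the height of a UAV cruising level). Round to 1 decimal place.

Log law: V ∝ ln(z/z₀). From the pair, with r = V₁/V₂ = 0.89565,
ln z₀ = (ln z₁ − r·ln z₂)/(1 − r) = (3.4012 − 0.89565×4.5326)/0.10435 = -6.3100 → z₀ = 0.001818 m
V₃ = V₁ · ln(z₃/z₀)/ln(z₁/z₀) = 5.15 × 11.3140/9.7112 = 6.0000 m/s

6.0 m/s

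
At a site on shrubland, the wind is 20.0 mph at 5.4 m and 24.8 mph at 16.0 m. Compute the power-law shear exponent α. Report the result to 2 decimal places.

α ≈ 0.20

Power law: V₂/V₁ = (z₂/z₁)^α ⇒ α = ln(V₂/V₁) / ln(z₂/z₁)
α = ln(24.8/20.0) / ln(16.0/5.4) = ln(1.2400) / ln(2.9630)
  = 0.21511 / 1.08619 = 0.19804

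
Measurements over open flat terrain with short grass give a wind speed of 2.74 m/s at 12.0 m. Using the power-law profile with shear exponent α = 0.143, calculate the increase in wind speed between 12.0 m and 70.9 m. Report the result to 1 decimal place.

Power law: V₂ = V₁ · (z₂/z₁)^α = 2.74 × (5.9083)^0.143 = 3.5324 m/s
ΔV = 3.5324 − 2.74 = 0.7924 m/s

0.8 m/s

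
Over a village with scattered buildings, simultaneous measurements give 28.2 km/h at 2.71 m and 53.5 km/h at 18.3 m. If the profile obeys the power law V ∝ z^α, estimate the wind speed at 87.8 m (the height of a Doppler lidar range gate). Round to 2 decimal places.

90.51 km/h

First find α: α = ln(V₂/V₁)/ln(z₂/z₁) = ln(53.5/28.2)/ln(18.3/2.71) = 0.64036/1.90995 = 0.3353
Extrapolate from 18.3 m to 87.8 m: V₃ = 53.5 × (87.8/18.3)^0.3353 = 53.5 × 1.6918 = 90.5088 km/h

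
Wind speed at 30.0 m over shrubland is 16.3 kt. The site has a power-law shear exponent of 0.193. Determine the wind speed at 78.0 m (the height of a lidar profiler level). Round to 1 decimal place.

19.6 kt

Power-law profile: V₂ = V₁ · (z₂/z₁)^α
V₂ = 16.3 × (78.0/30.0)^0.193 = 16.3 × (2.6000)^0.193
    = 16.3 × 1.2025 = 19.6010 kt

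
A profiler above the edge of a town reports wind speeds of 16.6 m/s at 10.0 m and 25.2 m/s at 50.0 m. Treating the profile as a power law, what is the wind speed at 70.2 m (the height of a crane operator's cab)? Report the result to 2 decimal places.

27.52 m/s

First find α: α = ln(V₂/V₁)/ln(z₂/z₁) = ln(25.2/16.6)/ln(50.0/10.0) = 0.41744/1.60944 = 0.2594
Extrapolate from 50.0 m to 70.2 m: V₃ = 25.2 × (70.2/50.0)^0.2594 = 25.2 × 1.0920 = 27.5184 m/s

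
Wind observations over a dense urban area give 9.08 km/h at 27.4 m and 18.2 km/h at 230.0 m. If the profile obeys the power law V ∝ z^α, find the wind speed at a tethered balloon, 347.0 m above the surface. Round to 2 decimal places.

20.82 km/h

First find α: α = ln(V₂/V₁)/ln(z₂/z₁) = ln(18.2/9.08)/ln(230.0/27.4) = 0.69535/2.12754 = 0.3268
Extrapolate from 230.0 m to 347.0 m: V₃ = 18.2 × (347.0/230.0)^0.3268 = 18.2 × 1.1439 = 20.8182 km/h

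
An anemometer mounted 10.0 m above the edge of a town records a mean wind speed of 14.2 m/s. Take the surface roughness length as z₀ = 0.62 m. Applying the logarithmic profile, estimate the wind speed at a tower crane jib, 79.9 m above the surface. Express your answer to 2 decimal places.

Log law: V(z) ∝ ln(z/z₀), so V₂/V₁ = ln(z₂/z₀) / ln(z₁/z₀).
ln(79.9/0.62) = 4.8588, ln(10.0/0.62) = 2.7806
V₂ = 14.2 × 4.8588/2.7806 = 14.2 × 1.7474 = 24.8128 m/s

24.81 m/s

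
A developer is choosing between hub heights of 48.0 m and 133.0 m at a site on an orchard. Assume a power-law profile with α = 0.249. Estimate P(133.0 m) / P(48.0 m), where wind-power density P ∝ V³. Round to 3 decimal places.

2.141

Speed ratio: V_B/V_A = (z_B/z_A)^α = (133.0/48.0)^0.249 = (2.7708)^0.249 = 1.28887
Power-density ratio: P_B/P_A = (V_B/V_A)³ = (1.28887)³ = 2.14107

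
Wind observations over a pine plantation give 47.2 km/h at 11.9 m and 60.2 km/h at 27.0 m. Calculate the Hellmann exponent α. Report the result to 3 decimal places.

Power law: V₂/V₁ = (z₂/z₁)^α ⇒ α = ln(V₂/V₁) / ln(z₂/z₁)
α = ln(60.2/47.2) / ln(27.0/11.9) = ln(1.2754) / ln(2.2689)
  = 0.24328 / 0.81930 = 0.29694

α ≈ 0.297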